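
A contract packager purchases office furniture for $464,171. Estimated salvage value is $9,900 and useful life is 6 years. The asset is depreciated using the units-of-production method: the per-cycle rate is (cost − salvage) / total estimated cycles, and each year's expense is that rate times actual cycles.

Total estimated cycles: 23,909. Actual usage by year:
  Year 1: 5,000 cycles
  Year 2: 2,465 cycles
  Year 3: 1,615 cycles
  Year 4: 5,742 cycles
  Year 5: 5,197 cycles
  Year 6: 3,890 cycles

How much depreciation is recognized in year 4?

$109,098

Depreciable base = $464,171 − $9,900 = $454,271.
Rate = $454,271 / 23,909 cycles = $19 per cycle.
Year 1: 5,000 × $19 = $95,000. Book value $369,171.
Year 2: 2,465 × $19 = $46,835. Book value $322,336.
Year 3: 1,615 × $19 = $30,685. Book value $291,651.
Year 4: 5,742 × $19 = $109,098. Book value $182,553.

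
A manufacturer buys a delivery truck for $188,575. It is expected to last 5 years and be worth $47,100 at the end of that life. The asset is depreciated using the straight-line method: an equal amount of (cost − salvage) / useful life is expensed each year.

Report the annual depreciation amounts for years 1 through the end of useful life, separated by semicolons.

$28,295; $28,295; $28,295; $28,295; $28,295

Depreciable base = $188,575 − $47,100 = $141,475.
Annual expense = $141,475 / 5 = $28,295.
End of year 1: book value $160,280.
End of year 2: book value $131,985.
End of year 3: book value $103,690.
End of year 4: book value $75,395.
End of year 5: book value $47,100.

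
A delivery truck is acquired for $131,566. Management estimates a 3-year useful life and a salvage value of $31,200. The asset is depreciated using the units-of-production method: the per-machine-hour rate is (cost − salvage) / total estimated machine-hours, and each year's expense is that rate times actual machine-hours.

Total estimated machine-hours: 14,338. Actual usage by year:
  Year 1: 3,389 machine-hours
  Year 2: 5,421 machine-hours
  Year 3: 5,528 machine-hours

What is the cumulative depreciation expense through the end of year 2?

Depreciable base = $131,566 − $31,200 = $100,366.
Rate = $100,366 / 14,338 machine-hours = $7 per machine-hour.
Year 1: 3,389 × $7 = $23,723. Book value $107,843.
Year 2: 5,421 × $7 = $37,947. Book value $69,896.
Accumulated through year 2 = $131,566 − $69,896 = $61,670.

$61,670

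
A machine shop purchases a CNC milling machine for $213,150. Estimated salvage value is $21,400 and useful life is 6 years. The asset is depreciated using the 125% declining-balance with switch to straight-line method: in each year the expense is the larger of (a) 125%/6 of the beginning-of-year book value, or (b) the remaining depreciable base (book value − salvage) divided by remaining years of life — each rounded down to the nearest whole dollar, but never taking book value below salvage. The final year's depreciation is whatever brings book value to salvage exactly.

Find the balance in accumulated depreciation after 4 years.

$135,655

Depreciable base = $213,150 − $21,400 = $191,750.
Year 1: DB = ⌊$213,150 × 125%/6⌋ = $44,406; SL = ⌊$191,750/6⌋ = $31,958 → take DB $44,406. Book value $168,744.
Year 2: DB = ⌊$168,744 × 125%/6⌋ = $35,155; SL = ⌊$147,344/5⌋ = $29,468 → take DB $35,155. Book value $133,589.
Year 3: DB = ⌊$133,589 × 125%/6⌋ = $27,831; SL = ⌊$112,189/4⌋ = $28,047 → take SL $28,047. Book value $105,542.
Year 4: DB = ⌊$105,542 × 125%/6⌋ = $21,987; SL = ⌊$84,142/3⌋ = $28,047 → take SL $28,047. Book value $77,495.
Accumulated through year 4 = $213,150 − $77,495 = $135,655.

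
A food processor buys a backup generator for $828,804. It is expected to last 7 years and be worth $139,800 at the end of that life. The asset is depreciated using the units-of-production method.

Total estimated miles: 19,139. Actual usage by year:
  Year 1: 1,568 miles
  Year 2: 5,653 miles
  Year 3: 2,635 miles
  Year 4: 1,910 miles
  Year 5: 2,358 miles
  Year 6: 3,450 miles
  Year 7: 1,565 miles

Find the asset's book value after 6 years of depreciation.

Depreciable base = $828,804 − $139,800 = $689,004.
Rate = $689,004 / 19,139 miles = $36 per mile.
Year 1: 1,568 × $36 = $56,448. Book value $772,356.
Year 2: 5,653 × $36 = $203,508. Book value $568,848.
Year 3: 2,635 × $36 = $94,860. Book value $473,988.
Year 4: 1,910 × $36 = $68,760. Book value $405,228.
Year 5: 2,358 × $36 = $84,888. Book value $320,340.
Year 6: 3,450 × $36 = $124,200. Book value $196,140.

$196,140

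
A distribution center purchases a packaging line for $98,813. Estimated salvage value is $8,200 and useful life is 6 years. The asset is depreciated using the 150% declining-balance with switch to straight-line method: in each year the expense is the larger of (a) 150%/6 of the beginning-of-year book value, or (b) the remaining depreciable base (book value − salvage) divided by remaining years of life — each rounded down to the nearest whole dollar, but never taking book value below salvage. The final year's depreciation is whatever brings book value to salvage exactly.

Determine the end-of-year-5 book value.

$19,363

Depreciable base = $98,813 − $8,200 = $90,613.
Year 1: DB = ⌊$98,813 × 150%/6⌋ = $24,703; SL = ⌊$90,613/6⌋ = $15,102 → take DB $24,703. Book value $74,110.
Year 2: DB = ⌊$74,110 × 150%/6⌋ = $18,527; SL = ⌊$65,910/5⌋ = $13,182 → take DB $18,527. Book value $55,583.
Year 3: DB = ⌊$55,583 × 150%/6⌋ = $13,895; SL = ⌊$47,383/4⌋ = $11,845 → take DB $13,895. Book value $41,688.
Year 4: DB = ⌊$41,688 × 150%/6⌋ = $10,422; SL = ⌊$33,488/3⌋ = $11,162 → take SL $11,162. Book value $30,526.
Year 5: DB = ⌊$30,526 × 150%/6⌋ = $7,631; SL = ⌊$22,326/2⌋ = $11,163 → take SL $11,163. Book value $19,363.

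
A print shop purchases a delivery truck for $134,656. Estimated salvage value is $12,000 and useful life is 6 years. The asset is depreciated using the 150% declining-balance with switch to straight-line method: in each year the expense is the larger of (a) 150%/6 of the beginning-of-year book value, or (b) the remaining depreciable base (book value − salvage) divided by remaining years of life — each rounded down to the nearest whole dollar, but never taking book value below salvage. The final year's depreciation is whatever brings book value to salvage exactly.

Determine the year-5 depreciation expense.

$14,936

Depreciable base = $134,656 − $12,000 = $122,656.
Year 1: DB = ⌊$134,656 × 150%/6⌋ = $33,664; SL = ⌊$122,656/6⌋ = $20,442 → take DB $33,664. Book value $100,992.
Year 2: DB = ⌊$100,992 × 150%/6⌋ = $25,248; SL = ⌊$88,992/5⌋ = $17,798 → take DB $25,248. Book value $75,744.
Year 3: DB = ⌊$75,744 × 150%/6⌋ = $18,936; SL = ⌊$63,744/4⌋ = $15,936 → take DB $18,936. Book value $56,808.
Year 4: DB = ⌊$56,808 × 150%/6⌋ = $14,202; SL = ⌊$44,808/3⌋ = $14,936 → take SL $14,936. Book value $41,872.
Year 5: DB = ⌊$41,872 × 150%/6⌋ = $10,468; SL = ⌊$29,872/2⌋ = $14,936 → take SL $14,936. Book value $26,936.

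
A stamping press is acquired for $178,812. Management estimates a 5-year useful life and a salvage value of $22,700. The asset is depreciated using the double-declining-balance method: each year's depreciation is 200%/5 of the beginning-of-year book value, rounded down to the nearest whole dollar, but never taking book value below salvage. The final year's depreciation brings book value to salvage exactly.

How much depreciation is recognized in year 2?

Depreciable base = $178,812 − $22,700 = $156,112.
Year 1: ⌊$178,812 × 200%/5⌋ = $71,524. Book value $107,288.
Year 2: ⌊$107,288 × 200%/5⌋ = $42,915. Book value $64,373.

$42,915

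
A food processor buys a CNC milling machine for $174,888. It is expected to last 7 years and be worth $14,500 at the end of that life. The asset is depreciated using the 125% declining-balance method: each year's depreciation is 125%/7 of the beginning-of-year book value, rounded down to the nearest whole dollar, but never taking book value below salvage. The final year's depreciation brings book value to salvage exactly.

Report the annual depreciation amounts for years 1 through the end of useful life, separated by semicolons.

$31,230; $25,653; $21,072; $17,309; $14,218; $11,679; $39,227

Depreciable base = $174,888 − $14,500 = $160,388.
Year 1: ⌊$174,888 × 125%/7⌋ = $31,230. Book value $143,658.
Year 2: ⌊$143,658 × 125%/7⌋ = $25,653. Book value $118,005.
Year 3: ⌊$118,005 × 125%/7⌋ = $21,072. Book value $96,933.
Year 4: ⌊$96,933 × 125%/7⌋ = $17,309. Book value $79,624.
Year 5: ⌊$79,624 × 125%/7⌋ = $14,218. Book value $65,406.
Year 6: ⌊$65,406 × 125%/7⌋ = $11,679. Book value $53,727.
Year 7 (final): $53,727 − $14,500 = $39,227. Book value $14,500.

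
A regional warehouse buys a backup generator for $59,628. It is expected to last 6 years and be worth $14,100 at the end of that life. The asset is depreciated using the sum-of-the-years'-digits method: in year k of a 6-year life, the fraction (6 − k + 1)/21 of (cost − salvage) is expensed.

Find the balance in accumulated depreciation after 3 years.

$32,520

Depreciable base = $59,628 − $14,100 = $45,528.
Sum of the years' digits = 6+5+4+3+2+1 = 21.
Year 1: $45,528 × 6/21 = $13,008. Book value $46,620.
Year 2: $45,528 × 5/21 = $10,840. Book value $35,780.
Year 3: $45,528 × 4/21 = $8,672. Book value $27,108.
Accumulated through year 3 = $59,628 − $27,108 = $32,520.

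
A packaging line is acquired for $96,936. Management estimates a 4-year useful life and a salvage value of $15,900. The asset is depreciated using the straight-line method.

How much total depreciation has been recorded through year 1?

Depreciable base = $96,936 − $15,900 = $81,036.
Annual expense = $81,036 / 4 = $20,259.
End of year 1: book value $76,677.
Accumulated through year 1 = $96,936 − $76,677 = $20,259.

$20,259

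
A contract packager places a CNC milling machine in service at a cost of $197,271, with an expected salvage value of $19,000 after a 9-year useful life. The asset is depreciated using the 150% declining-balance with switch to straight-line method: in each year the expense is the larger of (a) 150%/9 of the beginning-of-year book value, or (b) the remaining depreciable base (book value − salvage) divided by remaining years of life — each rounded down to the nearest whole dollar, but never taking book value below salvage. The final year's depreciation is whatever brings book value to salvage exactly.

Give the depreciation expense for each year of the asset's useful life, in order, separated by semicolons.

Depreciable base = $197,271 − $19,000 = $178,271.
Year 1: DB = ⌊$197,271 × 150%/9⌋ = $32,878; SL = ⌊$178,271/9⌋ = $19,807 → take DB $32,878. Book value $164,393.
Year 2: DB = ⌊$164,393 × 150%/9⌋ = $27,398; SL = ⌊$145,393/8⌋ = $18,174 → take DB $27,398. Book value $136,995.
Year 3: DB = ⌊$136,995 × 150%/9⌋ = $22,832; SL = ⌊$117,995/7⌋ = $16,856 → take DB $22,832. Book value $114,163.
Year 4: DB = ⌊$114,163 × 150%/9⌋ = $19,027; SL = ⌊$95,163/6⌋ = $15,860 → take DB $19,027. Book value $95,136.
Year 5: DB = ⌊$95,136 × 150%/9⌋ = $15,856; SL = ⌊$76,136/5⌋ = $15,227 → take DB $15,856. Book value $79,280.
Year 6: DB = ⌊$79,280 × 150%/9⌋ = $13,213; SL = ⌊$60,280/4⌋ = $15,070 → take SL $15,070. Book value $64,210.
Year 7: DB = ⌊$64,210 × 150%/9⌋ = $10,701; SL = ⌊$45,210/3⌋ = $15,070 → take SL $15,070. Book value $49,140.
Year 8: DB = ⌊$49,140 × 150%/9⌋ = $8,190; SL = ⌊$30,140/2⌋ = $15,070 → take SL $15,070. Book value $34,070.
Year 9 (final): $34,070 − $19,000 = $15,070. Book value $19,000.

$32,878; $27,398; $22,832; $19,027; $15,856; $15,070; $15,070; $15,070; $15,070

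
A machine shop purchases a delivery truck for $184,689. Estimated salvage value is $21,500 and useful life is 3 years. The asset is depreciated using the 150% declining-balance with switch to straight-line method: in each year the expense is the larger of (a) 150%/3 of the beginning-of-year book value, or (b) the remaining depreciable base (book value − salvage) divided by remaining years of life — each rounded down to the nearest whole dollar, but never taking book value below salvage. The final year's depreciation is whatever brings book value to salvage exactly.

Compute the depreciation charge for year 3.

Depreciable base = $184,689 − $21,500 = $163,189.
Year 1: DB = ⌊$184,689 × 150%/3⌋ = $92,344; SL = ⌊$163,189/3⌋ = $54,396 → take DB $92,344. Book value $92,345.
Year 2: DB = ⌊$92,345 × 150%/3⌋ = $46,172; SL = ⌊$70,845/2⌋ = $35,422 → take DB $46,172. Book value $46,173.
Year 3 (final): $46,173 − $21,500 = $24,673. Book value $21,500.

$24,673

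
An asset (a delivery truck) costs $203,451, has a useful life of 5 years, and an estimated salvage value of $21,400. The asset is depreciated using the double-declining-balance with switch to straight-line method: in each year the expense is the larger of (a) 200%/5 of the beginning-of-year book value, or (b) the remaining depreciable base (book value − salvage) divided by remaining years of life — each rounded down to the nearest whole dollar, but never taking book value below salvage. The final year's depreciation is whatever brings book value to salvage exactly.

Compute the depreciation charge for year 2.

$48,828

Depreciable base = $203,451 − $21,400 = $182,051.
Year 1: DB = ⌊$203,451 × 200%/5⌋ = $81,380; SL = ⌊$182,051/5⌋ = $36,410 → take DB $81,380. Book value $122,071.
Year 2: DB = ⌊$122,071 × 200%/5⌋ = $48,828; SL = ⌊$100,671/4⌋ = $25,167 → take DB $48,828. Book value $73,243.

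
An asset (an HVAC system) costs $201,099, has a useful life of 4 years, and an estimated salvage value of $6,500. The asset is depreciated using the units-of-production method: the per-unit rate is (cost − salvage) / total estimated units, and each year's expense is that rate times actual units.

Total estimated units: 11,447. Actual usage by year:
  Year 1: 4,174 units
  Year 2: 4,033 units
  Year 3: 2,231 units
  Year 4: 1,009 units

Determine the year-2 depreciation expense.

$68,561

Depreciable base = $201,099 − $6,500 = $194,599.
Rate = $194,599 / 11,447 units = $17 per unit.
Year 1: 4,174 × $17 = $70,958. Book value $130,141.
Year 2: 4,033 × $17 = $68,561. Book value $61,580.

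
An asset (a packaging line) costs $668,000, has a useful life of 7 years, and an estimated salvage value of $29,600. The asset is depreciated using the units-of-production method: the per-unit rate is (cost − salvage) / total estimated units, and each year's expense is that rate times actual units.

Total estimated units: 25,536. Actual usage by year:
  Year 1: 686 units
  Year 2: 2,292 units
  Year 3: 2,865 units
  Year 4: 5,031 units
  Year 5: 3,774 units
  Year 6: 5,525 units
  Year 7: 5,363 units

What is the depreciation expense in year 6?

$138,125

Depreciable base = $668,000 − $29,600 = $638,400.
Rate = $638,400 / 25,536 units = $25 per unit.
Year 1: 686 × $25 = $17,150. Book value $650,850.
Year 2: 2,292 × $25 = $57,300. Book value $593,550.
Year 3: 2,865 × $25 = $71,625. Book value $521,925.
Year 4: 5,031 × $25 = $125,775. Book value $396,150.
Year 5: 3,774 × $25 = $94,350. Book value $301,800.
Year 6: 5,525 × $25 = $138,125. Book value $163,675.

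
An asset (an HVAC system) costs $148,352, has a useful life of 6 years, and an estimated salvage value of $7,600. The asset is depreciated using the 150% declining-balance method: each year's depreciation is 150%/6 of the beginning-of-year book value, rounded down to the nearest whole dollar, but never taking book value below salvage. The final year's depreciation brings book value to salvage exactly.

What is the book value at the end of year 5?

$35,205

Depreciable base = $148,352 − $7,600 = $140,752.
Year 1: ⌊$148,352 × 150%/6⌋ = $37,088. Book value $111,264.
Year 2: ⌊$111,264 × 150%/6⌋ = $27,816. Book value $83,448.
Year 3: ⌊$83,448 × 150%/6⌋ = $20,862. Book value $62,586.
Year 4: ⌊$62,586 × 150%/6⌋ = $15,646. Book value $46,940.
Year 5: ⌊$46,940 × 150%/6⌋ = $11,735. Book value $35,205.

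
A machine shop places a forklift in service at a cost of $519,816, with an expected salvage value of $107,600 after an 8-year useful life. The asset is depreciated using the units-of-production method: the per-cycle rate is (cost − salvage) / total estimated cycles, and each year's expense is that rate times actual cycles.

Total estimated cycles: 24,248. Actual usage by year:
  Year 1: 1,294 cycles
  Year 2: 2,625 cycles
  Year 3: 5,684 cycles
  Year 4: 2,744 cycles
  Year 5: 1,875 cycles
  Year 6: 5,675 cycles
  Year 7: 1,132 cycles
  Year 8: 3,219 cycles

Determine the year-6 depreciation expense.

$96,475

Depreciable base = $519,816 − $107,600 = $412,216.
Rate = $412,216 / 24,248 cycles = $17 per cycle.
Year 1: 1,294 × $17 = $21,998. Book value $497,818.
Year 2: 2,625 × $17 = $44,625. Book value $453,193.
Year 3: 5,684 × $17 = $96,628. Book value $356,565.
Year 4: 2,744 × $17 = $46,648. Book value $309,917.
Year 5: 1,875 × $17 = $31,875. Book value $278,042.
Year 6: 5,675 × $17 = $96,475. Book value $181,567.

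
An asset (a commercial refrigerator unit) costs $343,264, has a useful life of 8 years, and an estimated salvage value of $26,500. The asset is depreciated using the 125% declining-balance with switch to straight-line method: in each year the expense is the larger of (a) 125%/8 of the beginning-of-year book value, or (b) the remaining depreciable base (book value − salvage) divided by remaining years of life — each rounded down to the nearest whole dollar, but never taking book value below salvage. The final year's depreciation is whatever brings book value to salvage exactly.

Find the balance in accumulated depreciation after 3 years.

Depreciable base = $343,264 − $26,500 = $316,764.
Year 1: DB = ⌊$343,264 × 125%/8⌋ = $53,635; SL = ⌊$316,764/8⌋ = $39,595 → take DB $53,635. Book value $289,629.
Year 2: DB = ⌊$289,629 × 125%/8⌋ = $45,254; SL = ⌊$263,129/7⌋ = $37,589 → take DB $45,254. Book value $244,375.
Year 3: DB = ⌊$244,375 × 125%/8⌋ = $38,183; SL = ⌊$217,875/6⌋ = $36,312 → take DB $38,183. Book value $206,192.
Accumulated through year 3 = $343,264 − $206,192 = $137,072.

$137,072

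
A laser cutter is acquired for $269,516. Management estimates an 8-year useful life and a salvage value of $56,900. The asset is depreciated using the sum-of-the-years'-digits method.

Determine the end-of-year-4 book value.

Depreciable base = $269,516 − $56,900 = $212,616.
Sum of the years' digits = 8+7+6+5+4+3+2+1 = 36.
Year 1: $212,616 × 8/36 = $47,248. Book value $222,268.
Year 2: $212,616 × 7/36 = $41,342. Book value $180,926.
Year 3: $212,616 × 6/36 = $35,436. Book value $145,490.
Year 4: $212,616 × 5/36 = $29,530. Book value $115,960.

$115,960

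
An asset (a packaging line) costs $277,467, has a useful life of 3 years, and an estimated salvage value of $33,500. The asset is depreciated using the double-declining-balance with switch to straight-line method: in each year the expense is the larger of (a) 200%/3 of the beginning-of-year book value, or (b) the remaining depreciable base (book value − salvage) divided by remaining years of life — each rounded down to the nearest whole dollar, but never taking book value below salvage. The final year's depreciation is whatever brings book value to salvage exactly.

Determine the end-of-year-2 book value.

$33,500

Depreciable base = $277,467 − $33,500 = $243,967.
Year 1: DB = ⌊$277,467 × 200%/3⌋ = $184,978; SL = ⌊$243,967/3⌋ = $81,322 → take DB $184,978. Book value $92,489.
Year 2: DB = ⌊$92,489 × 200%/3⌋ = $61,659; SL = ⌊$58,989/2⌋ = $29,494 → take DB $61,659, capped at $58,989. Book value $33,500.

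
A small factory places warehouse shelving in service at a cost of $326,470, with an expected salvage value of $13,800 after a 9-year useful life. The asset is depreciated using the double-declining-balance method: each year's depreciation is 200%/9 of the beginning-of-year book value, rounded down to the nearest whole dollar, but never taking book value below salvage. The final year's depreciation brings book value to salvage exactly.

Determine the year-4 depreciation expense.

Depreciable base = $326,470 − $13,800 = $312,670.
Year 1: ⌊$326,470 × 200%/9⌋ = $72,548. Book value $253,922.
Year 2: ⌊$253,922 × 200%/9⌋ = $56,427. Book value $197,495.
Year 3: ⌊$197,495 × 200%/9⌋ = $43,887. Book value $153,608.
Year 4: ⌊$153,608 × 200%/9⌋ = $34,135. Book value $119,473.

$34,135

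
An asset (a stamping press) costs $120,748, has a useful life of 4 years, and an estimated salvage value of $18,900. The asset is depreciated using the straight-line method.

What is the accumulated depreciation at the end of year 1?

$25,462

Depreciable base = $120,748 − $18,900 = $101,848.
Annual expense = $101,848 / 4 = $25,462.
End of year 1: book value $95,286.
Accumulated through year 1 = $120,748 − $95,286 = $25,462.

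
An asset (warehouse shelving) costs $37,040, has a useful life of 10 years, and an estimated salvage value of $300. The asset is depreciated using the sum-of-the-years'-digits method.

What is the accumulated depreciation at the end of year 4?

Depreciable base = $37,040 − $300 = $36,740.
Sum of the years' digits = 10+9+8+7+6+5+4+3+2+1 = 55.
Year 1: $36,740 × 10/55 = $6,680. Book value $30,360.
Year 2: $36,740 × 9/55 = $6,012. Book value $24,348.
Year 3: $36,740 × 8/55 = $5,344. Book value $19,004.
Year 4: $36,740 × 7/55 = $4,676. Book value $14,328.
Accumulated through year 4 = $37,040 − $14,328 = $22,712.

$22,712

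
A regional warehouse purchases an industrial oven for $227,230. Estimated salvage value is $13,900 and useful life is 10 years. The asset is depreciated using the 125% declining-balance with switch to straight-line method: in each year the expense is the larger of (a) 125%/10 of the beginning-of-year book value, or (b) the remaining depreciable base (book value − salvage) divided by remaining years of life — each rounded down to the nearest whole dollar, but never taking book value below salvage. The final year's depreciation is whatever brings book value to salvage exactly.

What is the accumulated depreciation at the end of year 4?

$94,763

Depreciable base = $227,230 − $13,900 = $213,330.
Year 1: DB = ⌊$227,230 × 125%/10⌋ = $28,403; SL = ⌊$213,330/10⌋ = $21,333 → take DB $28,403. Book value $198,827.
Year 2: DB = ⌊$198,827 × 125%/10⌋ = $24,853; SL = ⌊$184,927/9⌋ = $20,547 → take DB $24,853. Book value $173,974.
Year 3: DB = ⌊$173,974 × 125%/10⌋ = $21,746; SL = ⌊$160,074/8⌋ = $20,009 → take DB $21,746. Book value $152,228.
Year 4: DB = ⌊$152,228 × 125%/10⌋ = $19,028; SL = ⌊$138,328/7⌋ = $19,761 → take SL $19,761. Book value $132,467.
Accumulated through year 4 = $227,230 − $132,467 = $94,763.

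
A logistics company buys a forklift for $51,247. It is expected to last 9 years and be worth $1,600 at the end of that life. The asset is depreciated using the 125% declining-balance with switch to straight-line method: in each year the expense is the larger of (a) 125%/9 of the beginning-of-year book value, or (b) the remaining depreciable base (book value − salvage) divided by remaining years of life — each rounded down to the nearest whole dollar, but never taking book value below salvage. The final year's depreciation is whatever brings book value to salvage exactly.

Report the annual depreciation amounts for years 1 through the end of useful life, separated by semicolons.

$7,117; $6,129; $5,277; $5,187; $5,187; $5,187; $5,187; $5,188; $5,188

Depreciable base = $51,247 − $1,600 = $49,647.
Year 1: DB = ⌊$51,247 × 125%/9⌋ = $7,117; SL = ⌊$49,647/9⌋ = $5,516 → take DB $7,117. Book value $44,130.
Year 2: DB = ⌊$44,130 × 125%/9⌋ = $6,129; SL = ⌊$42,530/8⌋ = $5,316 → take DB $6,129. Book value $38,001.
Year 3: DB = ⌊$38,001 × 125%/9⌋ = $5,277; SL = ⌊$36,401/7⌋ = $5,200 → take DB $5,277. Book value $32,724.
Year 4: DB = ⌊$32,724 × 125%/9⌋ = $4,545; SL = ⌊$31,124/6⌋ = $5,187 → take SL $5,187. Book value $27,537.
Year 5: DB = ⌊$27,537 × 125%/9⌋ = $3,824; SL = ⌊$25,937/5⌋ = $5,187 → take SL $5,187. Book value $22,350.
Year 6: DB = ⌊$22,350 × 125%/9⌋ = $3,104; SL = ⌊$20,750/4⌋ = $5,187 → take SL $5,187. Book value $17,163.
Year 7: DB = ⌊$17,163 × 125%/9⌋ = $2,383; SL = ⌊$15,563/3⌋ = $5,187 → take SL $5,187. Book value $11,976.
Year 8: DB = ⌊$11,976 × 125%/9⌋ = $1,663; SL = ⌊$10,376/2⌋ = $5,188 → take SL $5,188. Book value $6,788.
Year 9 (final): $6,788 − $1,600 = $5,188. Book value $1,600.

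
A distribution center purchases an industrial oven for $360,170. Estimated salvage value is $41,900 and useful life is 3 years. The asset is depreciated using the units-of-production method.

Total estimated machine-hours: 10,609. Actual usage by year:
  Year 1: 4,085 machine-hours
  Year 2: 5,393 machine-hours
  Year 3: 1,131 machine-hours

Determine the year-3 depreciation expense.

Depreciable base = $360,170 − $41,900 = $318,270.
Rate = $318,270 / 10,609 machine-hours = $30 per machine-hour.
Year 1: 4,085 × $30 = $122,550. Book value $237,620.
Year 2: 5,393 × $30 = $161,790. Book value $75,830.
Year 3: 1,131 × $30 = $33,930. Book value $41,900.

$33,930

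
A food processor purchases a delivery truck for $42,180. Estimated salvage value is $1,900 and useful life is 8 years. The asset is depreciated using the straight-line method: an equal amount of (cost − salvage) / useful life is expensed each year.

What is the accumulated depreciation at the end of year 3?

$15,105

Depreciable base = $42,180 − $1,900 = $40,280.
Annual expense = $40,280 / 8 = $5,035.
End of year 1: book value $37,145.
End of year 2: book value $32,110.
End of year 3: book value $27,075.
Accumulated through year 3 = $42,180 − $27,075 = $15,105.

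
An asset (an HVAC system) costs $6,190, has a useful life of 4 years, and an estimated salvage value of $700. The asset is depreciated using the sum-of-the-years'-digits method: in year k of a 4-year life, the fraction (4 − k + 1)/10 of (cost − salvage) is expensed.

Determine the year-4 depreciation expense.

Depreciable base = $6,190 − $700 = $5,490.
Sum of the years' digits = 4+3+2+1 = 10.
Year 1: $5,490 × 4/10 = $2,196. Book value $3,994.
Year 2: $5,490 × 3/10 = $1,647. Book value $2,347.
Year 3: $5,490 × 2/10 = $1,098. Book value $1,249.
Year 4: $5,490 × 1/10 = $549. Book value $700.

$549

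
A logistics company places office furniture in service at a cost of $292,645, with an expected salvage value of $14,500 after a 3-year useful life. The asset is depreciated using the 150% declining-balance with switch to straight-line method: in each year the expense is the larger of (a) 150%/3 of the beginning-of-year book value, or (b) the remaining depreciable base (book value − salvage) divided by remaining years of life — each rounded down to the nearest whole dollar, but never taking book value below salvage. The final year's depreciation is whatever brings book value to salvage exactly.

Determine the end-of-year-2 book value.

Depreciable base = $292,645 − $14,500 = $278,145.
Year 1: DB = ⌊$292,645 × 150%/3⌋ = $146,322; SL = ⌊$278,145/3⌋ = $92,715 → take DB $146,322. Book value $146,323.
Year 2: DB = ⌊$146,323 × 150%/3⌋ = $73,161; SL = ⌊$131,823/2⌋ = $65,911 → take DB $73,161. Book value $73,162.

$73,162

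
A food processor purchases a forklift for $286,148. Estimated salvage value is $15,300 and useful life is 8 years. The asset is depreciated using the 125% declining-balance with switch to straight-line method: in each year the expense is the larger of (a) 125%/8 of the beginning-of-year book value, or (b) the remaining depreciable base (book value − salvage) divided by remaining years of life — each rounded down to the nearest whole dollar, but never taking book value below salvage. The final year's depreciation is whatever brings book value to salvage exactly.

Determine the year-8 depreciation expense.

Depreciable base = $286,148 − $15,300 = $270,848.
Year 1: DB = ⌊$286,148 × 125%/8⌋ = $44,710; SL = ⌊$270,848/8⌋ = $33,856 → take DB $44,710. Book value $241,438.
Year 2: DB = ⌊$241,438 × 125%/8⌋ = $37,724; SL = ⌊$226,138/7⌋ = $32,305 → take DB $37,724. Book value $203,714.
Year 3: DB = ⌊$203,714 × 125%/8⌋ = $31,830; SL = ⌊$188,414/6⌋ = $31,402 → take DB $31,830. Book value $171,884.
Year 4: DB = ⌊$171,884 × 125%/8⌋ = $26,856; SL = ⌊$156,584/5⌋ = $31,316 → take SL $31,316. Book value $140,568.
Year 5: DB = ⌊$140,568 × 125%/8⌋ = $21,963; SL = ⌊$125,268/4⌋ = $31,317 → take SL $31,317. Book value $109,251.
Year 6: DB = ⌊$109,251 × 125%/8⌋ = $17,070; SL = ⌊$93,951/3⌋ = $31,317 → take SL $31,317. Book value $77,934.
Year 7: DB = ⌊$77,934 × 125%/8⌋ = $12,177; SL = ⌊$62,634/2⌋ = $31,317 → take SL $31,317. Book value $46,617.
Year 8 (final): $46,617 − $15,300 = $31,317. Book value $15,300.

$31,317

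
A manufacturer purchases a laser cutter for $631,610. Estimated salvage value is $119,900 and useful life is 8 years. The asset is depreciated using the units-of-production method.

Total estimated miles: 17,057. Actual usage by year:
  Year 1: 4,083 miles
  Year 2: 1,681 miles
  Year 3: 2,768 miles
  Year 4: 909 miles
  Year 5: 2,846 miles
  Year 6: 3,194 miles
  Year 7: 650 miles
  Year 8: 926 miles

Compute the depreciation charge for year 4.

Depreciable base = $631,610 − $119,900 = $511,710.
Rate = $511,710 / 17,057 miles = $30 per mile.
Year 1: 4,083 × $30 = $122,490. Book value $509,120.
Year 2: 1,681 × $30 = $50,430. Book value $458,690.
Year 3: 2,768 × $30 = $83,040. Book value $375,650.
Year 4: 909 × $30 = $27,270. Book value $348,380.

$27,270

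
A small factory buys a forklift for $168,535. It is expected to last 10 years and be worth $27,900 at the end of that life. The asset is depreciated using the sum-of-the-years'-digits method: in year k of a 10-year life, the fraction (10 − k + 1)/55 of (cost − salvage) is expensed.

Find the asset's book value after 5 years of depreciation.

$66,255

Depreciable base = $168,535 − $27,900 = $140,635.
Sum of the years' digits = 10+9+8+7+6+5+4+3+2+1 = 55.
Year 1: $140,635 × 10/55 = $25,570. Book value $142,965.
Year 2: $140,635 × 9/55 = $23,013. Book value $119,952.
Year 3: $140,635 × 8/55 = $20,456. Book value $99,496.
Year 4: $140,635 × 7/55 = $17,899. Book value $81,597.
Year 5: $140,635 × 6/55 = $15,342. Book value $66,255.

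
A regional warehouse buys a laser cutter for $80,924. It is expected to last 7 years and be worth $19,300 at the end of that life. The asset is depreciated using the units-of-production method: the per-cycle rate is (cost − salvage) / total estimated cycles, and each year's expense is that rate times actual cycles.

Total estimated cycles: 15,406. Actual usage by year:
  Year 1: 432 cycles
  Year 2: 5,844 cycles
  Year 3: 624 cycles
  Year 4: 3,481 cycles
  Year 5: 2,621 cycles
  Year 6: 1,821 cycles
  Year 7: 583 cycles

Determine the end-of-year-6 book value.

Depreciable base = $80,924 − $19,300 = $61,624.
Rate = $61,624 / 15,406 cycles = $4 per cycle.
Year 1: 432 × $4 = $1,728. Book value $79,196.
Year 2: 5,844 × $4 = $23,376. Book value $55,820.
Year 3: 624 × $4 = $2,496. Book value $53,324.
Year 4: 3,481 × $4 = $13,924. Book value $39,400.
Year 5: 2,621 × $4 = $10,484. Book value $28,916.
Year 6: 1,821 × $4 = $7,284. Book value $21,632.

$21,632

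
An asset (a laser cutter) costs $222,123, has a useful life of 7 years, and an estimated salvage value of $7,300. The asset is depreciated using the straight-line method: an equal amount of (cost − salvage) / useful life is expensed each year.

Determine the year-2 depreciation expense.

$30,689

Depreciable base = $222,123 − $7,300 = $214,823.
Annual expense = $214,823 / 7 = $30,689.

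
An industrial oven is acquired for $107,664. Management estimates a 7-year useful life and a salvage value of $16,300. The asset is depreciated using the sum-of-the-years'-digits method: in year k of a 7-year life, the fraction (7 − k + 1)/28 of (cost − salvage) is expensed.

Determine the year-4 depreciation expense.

$13,052

Depreciable base = $107,664 − $16,300 = $91,364.
Sum of the years' digits = 7+6+5+4+3+2+1 = 28.
Year 1: $91,364 × 7/28 = $22,841. Book value $84,823.
Year 2: $91,364 × 6/28 = $19,578. Book value $65,245.
Year 3: $91,364 × 5/28 = $16,315. Book value $48,930.
Year 4: $91,364 × 4/28 = $13,052. Book value $35,878.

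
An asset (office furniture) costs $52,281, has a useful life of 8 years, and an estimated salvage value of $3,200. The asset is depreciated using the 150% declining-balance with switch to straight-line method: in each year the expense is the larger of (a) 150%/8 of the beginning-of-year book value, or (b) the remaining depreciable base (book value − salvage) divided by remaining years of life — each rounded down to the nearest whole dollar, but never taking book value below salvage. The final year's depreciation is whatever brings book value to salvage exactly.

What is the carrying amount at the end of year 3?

$28,044

Depreciable base = $52,281 − $3,200 = $49,081.
Year 1: DB = ⌊$52,281 × 150%/8⌋ = $9,802; SL = ⌊$49,081/8⌋ = $6,135 → take DB $9,802. Book value $42,479.
Year 2: DB = ⌊$42,479 × 150%/8⌋ = $7,964; SL = ⌊$39,279/7⌋ = $5,611 → take DB $7,964. Book value $34,515.
Year 3: DB = ⌊$34,515 × 150%/8⌋ = $6,471; SL = ⌊$31,315/6⌋ = $5,219 → take DB $6,471. Book value $28,044.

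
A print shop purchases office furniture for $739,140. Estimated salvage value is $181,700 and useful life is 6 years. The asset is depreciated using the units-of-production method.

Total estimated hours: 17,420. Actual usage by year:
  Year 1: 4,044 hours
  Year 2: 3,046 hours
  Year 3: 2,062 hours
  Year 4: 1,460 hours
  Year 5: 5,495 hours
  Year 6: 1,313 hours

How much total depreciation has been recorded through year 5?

$515,424

Depreciable base = $739,140 − $181,700 = $557,440.
Rate = $557,440 / 17,420 hours = $32 per hour.
Year 1: 4,044 × $32 = $129,408. Book value $609,732.
Year 2: 3,046 × $32 = $97,472. Book value $512,260.
Year 3: 2,062 × $32 = $65,984. Book value $446,276.
Year 4: 1,460 × $32 = $46,720. Book value $399,556.
Year 5: 5,495 × $32 = $175,840. Book value $223,716.
Accumulated through year 5 = $739,140 − $223,716 = $515,424.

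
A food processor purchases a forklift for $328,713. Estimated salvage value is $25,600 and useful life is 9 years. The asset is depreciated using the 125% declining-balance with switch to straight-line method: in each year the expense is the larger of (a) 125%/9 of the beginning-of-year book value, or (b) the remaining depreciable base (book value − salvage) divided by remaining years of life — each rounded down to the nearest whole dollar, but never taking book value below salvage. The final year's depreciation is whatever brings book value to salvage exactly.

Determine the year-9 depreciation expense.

Depreciable base = $328,713 − $25,600 = $303,113.
Year 1: DB = ⌊$328,713 × 125%/9⌋ = $45,654; SL = ⌊$303,113/9⌋ = $33,679 → take DB $45,654. Book value $283,059.
Year 2: DB = ⌊$283,059 × 125%/9⌋ = $39,313; SL = ⌊$257,459/8⌋ = $32,182 → take DB $39,313. Book value $243,746.
Year 3: DB = ⌊$243,746 × 125%/9⌋ = $33,853; SL = ⌊$218,146/7⌋ = $31,163 → take DB $33,853. Book value $209,893.
Year 4: DB = ⌊$209,893 × 125%/9⌋ = $29,151; SL = ⌊$184,293/6⌋ = $30,715 → take SL $30,715. Book value $179,178.
Year 5: DB = ⌊$179,178 × 125%/9⌋ = $24,885; SL = ⌊$153,578/5⌋ = $30,715 → take SL $30,715. Book value $148,463.
Year 6: DB = ⌊$148,463 × 125%/9⌋ = $20,619; SL = ⌊$122,863/4⌋ = $30,715 → take SL $30,715. Book value $117,748.
Year 7: DB = ⌊$117,748 × 125%/9⌋ = $16,353; SL = ⌊$92,148/3⌋ = $30,716 → take SL $30,716. Book value $87,032.
Year 8: DB = ⌊$87,032 × 125%/9⌋ = $12,087; SL = ⌊$61,432/2⌋ = $30,716 → take SL $30,716. Book value $56,316.
Year 9 (final): $56,316 − $25,600 = $30,716. Book value $25,600.

$30,716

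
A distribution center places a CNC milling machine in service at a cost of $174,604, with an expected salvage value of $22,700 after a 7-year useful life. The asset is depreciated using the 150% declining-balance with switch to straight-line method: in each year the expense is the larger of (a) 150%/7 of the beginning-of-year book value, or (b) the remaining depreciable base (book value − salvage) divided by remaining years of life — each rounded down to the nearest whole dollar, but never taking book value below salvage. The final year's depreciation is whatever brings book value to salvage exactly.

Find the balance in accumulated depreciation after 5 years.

$122,673

Depreciable base = $174,604 − $22,700 = $151,904.
Year 1: DB = ⌊$174,604 × 150%/7⌋ = $37,415; SL = ⌊$151,904/7⌋ = $21,700 → take DB $37,415. Book value $137,189.
Year 2: DB = ⌊$137,189 × 150%/7⌋ = $29,397; SL = ⌊$114,489/6⌋ = $19,081 → take DB $29,397. Book value $107,792.
Year 3: DB = ⌊$107,792 × 150%/7⌋ = $23,098; SL = ⌊$85,092/5⌋ = $17,018 → take DB $23,098. Book value $84,694.
Year 4: DB = ⌊$84,694 × 150%/7⌋ = $18,148; SL = ⌊$61,994/4⌋ = $15,498 → take DB $18,148. Book value $66,546.
Year 5: DB = ⌊$66,546 × 150%/7⌋ = $14,259; SL = ⌊$43,846/3⌋ = $14,615 → take SL $14,615. Book value $51,931.
Accumulated through year 5 = $174,604 − $51,931 = $122,673.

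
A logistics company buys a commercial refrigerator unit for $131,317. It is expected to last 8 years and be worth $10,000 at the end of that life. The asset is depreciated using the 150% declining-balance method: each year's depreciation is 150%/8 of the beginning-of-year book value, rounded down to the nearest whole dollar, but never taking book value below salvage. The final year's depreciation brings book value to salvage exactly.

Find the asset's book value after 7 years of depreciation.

Depreciable base = $131,317 − $10,000 = $121,317.
Year 1: ⌊$131,317 × 150%/8⌋ = $24,621. Book value $106,696.
Year 2: ⌊$106,696 × 150%/8⌋ = $20,005. Book value $86,691.
Year 3: ⌊$86,691 × 150%/8⌋ = $16,254. Book value $70,437.
Year 4: ⌊$70,437 × 150%/8⌋ = $13,206. Book value $57,231.
Year 5: ⌊$57,231 × 150%/8⌋ = $10,730. Book value $46,501.
Year 6: ⌊$46,501 × 150%/8⌋ = $8,718. Book value $37,783.
Year 7: ⌊$37,783 × 150%/8⌋ = $7,084. Book value $30,699.

$30,699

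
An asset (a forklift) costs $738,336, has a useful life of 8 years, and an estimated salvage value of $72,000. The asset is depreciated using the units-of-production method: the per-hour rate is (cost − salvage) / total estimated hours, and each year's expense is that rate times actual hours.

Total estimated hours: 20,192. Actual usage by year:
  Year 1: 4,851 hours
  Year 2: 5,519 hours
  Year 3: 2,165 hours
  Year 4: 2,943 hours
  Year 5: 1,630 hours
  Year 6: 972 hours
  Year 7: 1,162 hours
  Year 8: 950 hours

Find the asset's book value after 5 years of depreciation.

$173,772

Depreciable base = $738,336 − $72,000 = $666,336.
Rate = $666,336 / 20,192 hours = $33 per hour.
Year 1: 4,851 × $33 = $160,083. Book value $578,253.
Year 2: 5,519 × $33 = $182,127. Book value $396,126.
Year 3: 2,165 × $33 = $71,445. Book value $324,681.
Year 4: 2,943 × $33 = $97,119. Book value $227,562.
Year 5: 1,630 × $33 = $53,790. Book value $173,772.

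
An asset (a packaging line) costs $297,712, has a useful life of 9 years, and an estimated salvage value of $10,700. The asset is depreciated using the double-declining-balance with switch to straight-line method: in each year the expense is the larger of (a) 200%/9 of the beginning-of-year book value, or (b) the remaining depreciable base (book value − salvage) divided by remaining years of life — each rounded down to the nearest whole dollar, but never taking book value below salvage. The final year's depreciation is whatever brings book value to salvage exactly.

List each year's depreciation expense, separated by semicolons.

$66,158; $51,456; $40,021; $31,128; $24,210; $18,830; $18,403; $18,403; $18,403

Depreciable base = $297,712 − $10,700 = $287,012.
Year 1: DB = ⌊$297,712 × 200%/9⌋ = $66,158; SL = ⌊$287,012/9⌋ = $31,890 → take DB $66,158. Book value $231,554.
Year 2: DB = ⌊$231,554 × 200%/9⌋ = $51,456; SL = ⌊$220,854/8⌋ = $27,606 → take DB $51,456. Book value $180,098.
Year 3: DB = ⌊$180,098 × 200%/9⌋ = $40,021; SL = ⌊$169,398/7⌋ = $24,199 → take DB $40,021. Book value $140,077.
Year 4: DB = ⌊$140,077 × 200%/9⌋ = $31,128; SL = ⌊$129,377/6⌋ = $21,562 → take DB $31,128. Book value $108,949.
Year 5: DB = ⌊$108,949 × 200%/9⌋ = $24,210; SL = ⌊$98,249/5⌋ = $19,649 → take DB $24,210. Book value $84,739.
Year 6: DB = ⌊$84,739 × 200%/9⌋ = $18,830; SL = ⌊$74,039/4⌋ = $18,509 → take DB $18,830. Book value $65,909.
Year 7: DB = ⌊$65,909 × 200%/9⌋ = $14,646; SL = ⌊$55,209/3⌋ = $18,403 → take SL $18,403. Book value $47,506.
Year 8: DB = ⌊$47,506 × 200%/9⌋ = $10,556; SL = ⌊$36,806/2⌋ = $18,403 → take SL $18,403. Book value $29,103.
Year 9 (final): $29,103 − $10,700 = $18,403. Book value $10,700.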